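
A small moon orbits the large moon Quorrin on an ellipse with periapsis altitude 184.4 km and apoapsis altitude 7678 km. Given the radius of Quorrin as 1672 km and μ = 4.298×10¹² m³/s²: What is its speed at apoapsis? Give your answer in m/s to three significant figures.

v ≈ 390 m/s

r_p = 1672 + 184.4 = 1856.4 km = 1.8564×10⁶ m.
r_a = 1672 + 7678 = 9350.0 km = 9.3500×10⁶ m.
Semi-major axis a = (r_p + r_a)/2 = 5603.2 km = 5.603×10⁶ m.
Vis-viva: v² = μ(2/r − 1/a) = 4.298×10¹² × (2.139×10⁻⁷ − 1.785×10⁻⁷) = 1.523×10⁵ m²/s².
v = 390.3 m/s.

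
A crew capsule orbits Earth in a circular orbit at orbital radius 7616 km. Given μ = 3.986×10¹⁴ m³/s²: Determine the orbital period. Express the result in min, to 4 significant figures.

T ≈ 110.2 min

r = 7616 km = 7.616×10⁶ m.
Kepler's third law: T = 2π√(r³/μ) = 2π√((7.616×10⁶)³ / 3.986×10¹⁴).
r³/μ = 1.108×10⁶ s², so T = 2π × 1.053×10³ = 6.615×10³ s.
Converting: 6.615×10³ s ÷ 60.00 = 110.2 min.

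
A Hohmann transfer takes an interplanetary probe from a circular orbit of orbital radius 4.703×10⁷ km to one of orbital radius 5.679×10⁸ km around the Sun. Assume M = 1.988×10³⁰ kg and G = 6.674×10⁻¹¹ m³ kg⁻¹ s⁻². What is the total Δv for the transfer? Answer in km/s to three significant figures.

Δv_total ≈ 28.4 km/s

μ = GM = 6.674×10⁻¹¹ × 1.988×10³⁰ = 1.327×10²⁰ m³/s².
r₁ = 4.703×10⁷ km = 4.703×10¹⁰ m.
r₂ = 5.679×10⁸ km = 5.679×10¹¹ m.
Transfer ellipse a_t = (r₁ + r₂)/2 = 3.075×10¹¹ m.
At r₁: circular v_c1 = √(μ/r₁) = 53110 m/s; transfer-perihelion v_p = √[μ(2/r₁ − 1/a_t)] = 72190 m/s.
Δv₁ = v_p − v_c1 = 19070 m/s.
At r₂: circular v_c2 = √(μ/r₂) = 15280 m/s; transfer-aphelion v_a = √[μ(2/r₂ − 1/a_t)] = 5978 m/s.
Δv₂ = v_c2 − v_a = 9307 m/s.
Total Δv = Δv₁ + Δv₂ = 28380 m/s = 28.38 km/s.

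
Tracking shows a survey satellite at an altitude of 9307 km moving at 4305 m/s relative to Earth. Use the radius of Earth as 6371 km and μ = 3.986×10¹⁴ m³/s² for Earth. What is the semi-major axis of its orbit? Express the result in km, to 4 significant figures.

r = 6371 + 9307 = 15678 km = 1.568×10⁷ m.
Vis-viva rearranged: 1/a = 2/r − v²/μ = 1.276×10⁻⁷ − 4.650×10⁻⁸ = 8.107×10⁻⁸ m⁻¹.
a = 1.233×10⁷ m = 12335 km.

a ≈ 12330 km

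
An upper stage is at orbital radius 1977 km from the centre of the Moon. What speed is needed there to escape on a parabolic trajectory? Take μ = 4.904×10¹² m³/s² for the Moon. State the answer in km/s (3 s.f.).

v_esc ≈ 2.23 km/s

r = 1977 km = 1.977×10⁶ m.
Escape speed v_esc = √(2μ/r) = √(2 × 4.904×10¹² / 1.977×10⁶) = √(4.961×10⁶) = 2227 m/s.
= 2.227 km/s.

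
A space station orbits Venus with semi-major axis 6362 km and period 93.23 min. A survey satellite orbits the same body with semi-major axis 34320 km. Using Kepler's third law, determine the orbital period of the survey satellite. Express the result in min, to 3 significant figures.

T₂ ≈ 1170 min

Kepler's third law: T² ∝ a³, so T₂ = T₁ (a₂/a₁)^(3/2).
a₂/a₁ = 5.395, (a₂/a₁)^(3/2) = 12.53.
T₂ = 93.23 × 12.53 = 1168 min.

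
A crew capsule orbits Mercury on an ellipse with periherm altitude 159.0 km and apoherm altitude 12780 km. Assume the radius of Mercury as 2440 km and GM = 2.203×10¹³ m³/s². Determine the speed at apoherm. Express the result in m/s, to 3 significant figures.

r_p = 2440 + 159.0 = 2599.0 km = 2.5990×10⁶ m.
r_a = 2440 + 12780 = 15220 km = 1.5220×10⁷ m.
Semi-major axis a = (r_p + r_a)/2 = 8909.5 km = 8.910×10⁶ m.
Vis-viva: v² = μ(2/r − 1/a) = 2.203×10¹³ × (1.314×10⁻⁷ − 1.122×10⁻⁷) = 4.222×10⁵ m²/s².
v = 649.8 m/s.

v ≈ 650 m/s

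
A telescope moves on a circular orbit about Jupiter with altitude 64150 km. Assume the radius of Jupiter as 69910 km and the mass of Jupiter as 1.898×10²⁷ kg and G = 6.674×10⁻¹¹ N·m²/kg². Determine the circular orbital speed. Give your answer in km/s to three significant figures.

μ = GM = 6.674×10⁻¹¹ × 1.898×10²⁷ = 1.267×10¹⁷ m³/s².
r = 69910 + 64150 = 134060 km = 1.3406×10⁸ m.
For a circular orbit v = √(μ/r) = √(1.267×10¹⁷ / 1.341×10⁸) = √(9.449×10⁸) = 30740 m/s.
That is 30.74 km/s.

v ≈ 30.7 km/s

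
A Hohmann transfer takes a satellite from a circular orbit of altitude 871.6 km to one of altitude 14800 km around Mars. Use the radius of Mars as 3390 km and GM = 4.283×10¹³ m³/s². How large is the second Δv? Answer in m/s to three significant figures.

Δv ≈ 589 m/s

r₁ = 3390 + 871.6 = 4261.6 km = 4.2616×10⁶ m.
r₂ = 3390 + 14800 = 18190 km = 1.8190×10⁷ m.
Transfer ellipse a_t = (r₁ + r₂)/2 = 1.123×10⁷ m.
At r₁: circular v_c1 = √(μ/r₁) = 3170 m/s; transfer-periapsis v_p = √[μ(2/r₁ − 1/a_t)] = 4035 m/s.
At r₂: circular v_c2 = √(μ/r₂) = 1534 m/s; transfer-apoapsis v_a = √[μ(2/r₂ − 1/a_t)] = 945.4 m/s.
Δv₂ = v_c2 − v_a = 589.0 m/s.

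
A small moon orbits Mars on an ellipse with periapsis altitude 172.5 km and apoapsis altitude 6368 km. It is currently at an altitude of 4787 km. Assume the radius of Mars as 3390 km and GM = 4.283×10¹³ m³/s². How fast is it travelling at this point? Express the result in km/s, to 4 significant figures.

v ≈ 2.011 km/s

r_p = 3390 + 172.5 = 3562.5 km = 3.5625×10⁶ m.
r_a = 3390 + 6368 = 9758.0 km = 9.7580×10⁶ m.
r = 3390 + 4787 = 8177.0 km = 8.177×10⁶ m.
Semi-major axis a = (r_p + r_a)/2 = 6660.2 km = 6.660×10⁶ m.
Vis-viva: v² = μ(2/r − 1/a) = 4.283×10¹³ × (2.446×10⁻⁷ − 1.501×10⁻⁷) = 4.045×10⁶ m²/s².
v = 2011 m/s = 2.011 km/s.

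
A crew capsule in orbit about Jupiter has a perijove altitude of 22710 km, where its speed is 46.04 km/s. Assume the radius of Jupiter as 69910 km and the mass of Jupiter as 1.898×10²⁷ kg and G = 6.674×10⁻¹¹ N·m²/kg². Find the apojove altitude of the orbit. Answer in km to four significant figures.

μ = GM = 6.674×10⁻¹¹ × 1.898×10²⁷ = 1.267×10¹⁷ m³/s².
r_p = 69910 + 22710 = 92620 km = 9.262×10⁷ m.
Specific energy ε = v²/2 − μ/r = -3.078×10⁸ J/kg, so a = −μ/(2ε) = 2.058×10⁸ m.
The apsides satisfy r_p + r_a = 2a, so the apojove radius is 2a − r_p = 3.189×10⁸ m = 3.1890×10⁵ km.
Apojove altitude = 3.1890×10⁵ − 69910 = 2.4899×10⁵ km.

apojove altitude ≈ 2.490×10⁵ km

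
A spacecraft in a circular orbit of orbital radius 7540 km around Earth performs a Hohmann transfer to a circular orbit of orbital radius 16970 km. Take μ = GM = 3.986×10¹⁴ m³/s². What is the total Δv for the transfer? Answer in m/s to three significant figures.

Δv_total ≈ 2330 m/s

r₁ = 7540 km = 7.540×10⁶ m.
r₂ = 16970 km = 1.697×10⁷ m.
Transfer ellipse a_t = (r₁ + r₂)/2 = 1.226×10⁷ m.
At r₁: circular v_c1 = √(μ/r₁) = 7271 m/s; transfer-perigee v_p = √[μ(2/r₁ − 1/a_t)] = 8556 m/s.
Δv₁ = v_p − v_c1 = 1285 m/s.
At r₂: circular v_c2 = √(μ/r₂) = 4846 m/s; transfer-apogee v_a = √[μ(2/r₂ − 1/a_t)] = 3802 m/s.
Δv₂ = v_c2 − v_a = 1045 m/s.
Total Δv = Δv₁ + Δv₂ = 2330 m/s.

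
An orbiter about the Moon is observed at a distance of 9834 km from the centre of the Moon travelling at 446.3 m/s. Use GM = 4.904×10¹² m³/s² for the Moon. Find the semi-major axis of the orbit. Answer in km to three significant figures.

a ≈ 6140 km

r = 9.834×10⁶ m.
Specific orbital energy ε = v²/2 − μ/r = (446.3)²/2 − 4.904×10¹²/9.834×10⁶ = -3.991×10⁵ J/kg.
Since ε = −μ/(2a), a = −μ/(2ε) = 6.144×10⁶ m = 6144.0 km.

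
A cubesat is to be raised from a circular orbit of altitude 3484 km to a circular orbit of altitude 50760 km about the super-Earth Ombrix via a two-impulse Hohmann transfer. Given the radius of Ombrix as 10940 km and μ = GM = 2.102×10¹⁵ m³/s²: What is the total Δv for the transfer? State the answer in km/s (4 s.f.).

r₁ = 10940 + 3484 = 14424 km = 1.4424×10⁷ m.
r₂ = 10940 + 50760 = 61700 km = 6.1700×10⁷ m.
Transfer ellipse a_t = (r₁ + r₂)/2 = 3.806×10⁷ m.
At r₁: circular v_c1 = √(μ/r₁) = 12070 m/s; transfer-periapsis v_p = √[μ(2/r₁ − 1/a_t)] = 15370 m/s.
Δv₁ = v_p − v_c1 = 3298 m/s.
At r₂: circular v_c2 = √(μ/r₂) = 5837 m/s; transfer-apoapsis v_a = √[μ(2/r₂ − 1/a_t)] = 3593 m/s.
Δv₂ = v_c2 − v_a = 2244 m/s.
Total Δv = Δv₁ + Δv₂ = 5542 m/s = 5.542 km/s.

Δv_total ≈ 5.542 km/s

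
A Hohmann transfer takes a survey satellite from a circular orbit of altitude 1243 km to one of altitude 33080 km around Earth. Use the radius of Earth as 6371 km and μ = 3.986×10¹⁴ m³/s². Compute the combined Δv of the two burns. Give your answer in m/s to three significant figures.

Δv_total ≈ 3500 m/s

r₁ = 6371 + 1243 = 7614.0 km = 7.6140×10⁶ m.
r₂ = 6371 + 33080 = 39451 km = 3.9451×10⁷ m.
Transfer ellipse a_t = (r₁ + r₂)/2 = 2.353×10⁷ m.
At r₁: circular v_c1 = √(μ/r₁) = 7235 m/s; transfer-perigee v_p = √[μ(2/r₁ − 1/a_t)] = 9368 m/s.
Δv₁ = v_p − v_c1 = 2133 m/s.
At r₂: circular v_c2 = √(μ/r₂) = 3179 m/s; transfer-apogee v_a = √[μ(2/r₂ − 1/a_t)] = 1808 m/s.
Δv₂ = v_c2 − v_a = 1371 m/s.
Total Δv = Δv₁ + Δv₂ = 3503 m/s.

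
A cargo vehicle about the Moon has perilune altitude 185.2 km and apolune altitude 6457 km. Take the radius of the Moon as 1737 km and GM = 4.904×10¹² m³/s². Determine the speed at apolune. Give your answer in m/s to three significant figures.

v ≈ 477 m/s

r_p = 1737 + 185.2 = 1922.2 km = 1.9222×10⁶ m.
r_a = 1737 + 6457 = 8194.0 km = 8.1940×10⁶ m.
Semi-major axis a = (r_p + r_a)/2 = 5058.1 km = 5.058×10⁶ m.
Vis-viva: v² = μ(2/r − 1/a) = 4.904×10¹² × (2.441×10⁻⁷ − 1.977×10⁻⁷) = 2.274×10⁵ m²/s².
v = 476.9 m/s.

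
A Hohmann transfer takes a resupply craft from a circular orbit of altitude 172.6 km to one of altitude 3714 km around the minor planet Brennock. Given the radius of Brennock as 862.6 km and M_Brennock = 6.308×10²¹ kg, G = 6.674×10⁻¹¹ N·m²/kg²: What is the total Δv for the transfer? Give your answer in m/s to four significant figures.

μ = GM = 6.674×10⁻¹¹ × 6.308×10²¹ = 4.210×10¹¹ m³/s².
r₁ = 862.6 + 172.6 = 1035.2 km = 1.0352×10⁶ m.
r₂ = 862.6 + 3714 = 4576.6 km = 4.5766×10⁶ m.
Transfer ellipse a_t = (r₁ + r₂)/2 = 2.806×10⁶ m.
At r₁: circular v_c1 = √(μ/r₁) = 637.7 m/s; transfer-periapsis v_p = √[μ(2/r₁ − 1/a_t)] = 814.4 m/s.
Δv₁ = v_p − v_c1 = 176.7 m/s.
At r₂: circular v_c2 = √(μ/r₂) = 303.3 m/s; transfer-apoapsis v_a = √[μ(2/r₂ − 1/a_t)] = 184.2 m/s.
Δv₂ = v_c2 − v_a = 119.1 m/s.
Total Δv = Δv₁ + Δv₂ = 295.8 m/s.

Δv_total ≈ 295.8 m/s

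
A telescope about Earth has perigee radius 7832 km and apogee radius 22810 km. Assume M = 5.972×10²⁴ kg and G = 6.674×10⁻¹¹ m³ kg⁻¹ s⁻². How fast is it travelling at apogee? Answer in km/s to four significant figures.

v ≈ 2.989 km/s

μ = GM = 6.674×10⁻¹¹ × 5.972×10²⁴ = 3.986×10¹⁴ m³/s².
Semi-major axis a = (r_p + r_a)/2 = 15321 km = 1.532×10⁷ m.
Vis-viva: v² = μ(2/r − 1/a) = 3.986×10¹⁴ × (8.768×10⁻⁸ − 6.527×10⁻⁸) = 8.932×10⁶ m²/s².
v = 2989 m/s = 2.989 km/s.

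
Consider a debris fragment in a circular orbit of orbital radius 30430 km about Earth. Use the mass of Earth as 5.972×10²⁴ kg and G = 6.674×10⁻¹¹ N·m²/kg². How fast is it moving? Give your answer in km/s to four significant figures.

μ = GM = 6.674×10⁻¹¹ × 5.972×10²⁴ = 3.986×10¹⁴ m³/s².
r = 30430 km = 3.043×10⁷ m.
For a circular orbit v = √(μ/r) = √(3.986×10¹⁴ / 3.043×10⁷) = √(1.310×10⁷) = 3619 m/s.
That is 3.619 km/s.

v ≈ 3.619 km/s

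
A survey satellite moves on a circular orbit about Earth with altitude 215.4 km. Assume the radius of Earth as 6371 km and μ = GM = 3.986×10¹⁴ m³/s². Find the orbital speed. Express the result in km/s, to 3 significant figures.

v ≈ 7.78 km/s

r = 6371 + 215.4 = 6586.4 km = 6.5864×10⁶ m.
For a circular orbit v = √(μ/r) = √(3.986×10¹⁴ / 6.586×10⁶) = √(6.052×10⁷) = 7779 m/s.
That is 7.779 km/s.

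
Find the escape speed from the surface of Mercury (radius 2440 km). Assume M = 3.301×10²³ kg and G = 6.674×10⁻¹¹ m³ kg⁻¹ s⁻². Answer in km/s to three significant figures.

μ = GM = 6.674×10⁻¹¹ × 3.301×10²³ = 2.203×10¹³ m³/s².
r = R = 2.440×10⁶ m.
Escape speed v_esc = √(2μ/r) = √(2 × 2.203×10¹³ / 2.440×10⁶) = √(1.806×10⁷) = 4249 m/s.
= 4.249 km/s.

v_esc ≈ 4.25 km/s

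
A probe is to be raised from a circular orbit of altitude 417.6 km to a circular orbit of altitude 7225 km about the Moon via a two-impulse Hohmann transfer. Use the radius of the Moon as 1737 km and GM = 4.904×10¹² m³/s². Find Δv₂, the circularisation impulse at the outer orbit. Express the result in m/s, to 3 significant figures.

Δv ≈ 279 m/s

r₁ = 1737 + 417.6 = 2154.6 km = 2.1546×10⁶ m.
r₂ = 1737 + 7225 = 8962.0 km = 8.9620×10⁶ m.
Transfer ellipse a_t = (r₁ + r₂)/2 = 5.558×10⁶ m.
At r₁: circular v_c1 = √(μ/r₁) = 1509 m/s; transfer-perilune v_p = √[μ(2/r₁ − 1/a_t)] = 1916 m/s.
At r₂: circular v_c2 = √(μ/r₂) = 739.7 m/s; transfer-apolune v_a = √[μ(2/r₂ − 1/a_t)] = 460.6 m/s.
Δv₂ = v_c2 − v_a = 279.2 m/s.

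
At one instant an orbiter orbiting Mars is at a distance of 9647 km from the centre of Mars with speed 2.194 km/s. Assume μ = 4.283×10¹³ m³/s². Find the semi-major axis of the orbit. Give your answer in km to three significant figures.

r = 9.647×10⁶ m.
Specific orbital energy ε = v²/2 − μ/r = (2194)²/2 − 4.283×10¹³/9.647×10⁶ = -2.033×10⁶ J/kg.
Since ε = −μ/(2a), a = −μ/(2ε) = 1.053×10⁷ m = 10534 km.

a ≈ 10500 km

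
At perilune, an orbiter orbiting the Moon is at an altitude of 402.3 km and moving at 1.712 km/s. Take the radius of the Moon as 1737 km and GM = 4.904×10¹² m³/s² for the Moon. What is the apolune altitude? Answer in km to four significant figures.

r_p = 1737 + 402.3 = 2139.3 km = 2.139×10⁶ m.
Specific energy ε = v²/2 − μ/r = -8.269×10⁵ J/kg, so a = −μ/(2ε) = 2.965×10⁶ m.
The apsides satisfy r_p + r_a = 2a, so the apolune radius is 2a − r_p = 3.792×10⁶ m = 3791.5 km.
Apolune altitude = 3791.5 − 1737 = 2054.5 km.

apolune altitude ≈ 2055 km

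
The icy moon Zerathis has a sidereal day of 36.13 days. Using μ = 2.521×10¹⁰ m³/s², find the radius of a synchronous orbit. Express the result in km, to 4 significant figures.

r_sync ≈ 18390 km

T = 36.13 days = 3.122×10⁶ s.
A synchronous orbit has period T, so by Kepler's third law a = (μT²/4π²)^(1/3).
μT²/4π² = 2.521×10¹⁰ × (3.122×10⁶)² / 39.48 = 6.223×10²¹ m³.
a = 1.839×10⁷ m = 18393 km.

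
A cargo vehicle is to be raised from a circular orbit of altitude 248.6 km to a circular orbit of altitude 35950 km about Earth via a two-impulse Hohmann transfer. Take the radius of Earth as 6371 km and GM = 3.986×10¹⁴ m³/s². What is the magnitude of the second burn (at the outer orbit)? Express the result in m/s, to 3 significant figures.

Δv ≈ 1470 m/s

r₁ = 6371 + 248.6 = 6619.6 km = 6.6196×10⁶ m.
r₂ = 6371 + 35950 = 42321 km = 4.2321×10⁷ m.
Transfer ellipse a_t = (r₁ + r₂)/2 = 2.447×10⁷ m.
At r₁: circular v_c1 = √(μ/r₁) = 7760 m/s; transfer-perigee v_p = √[μ(2/r₁ − 1/a_t)] = 10200 m/s.
At r₂: circular v_c2 = √(μ/r₂) = 3069 m/s; transfer-apogee v_a = √[μ(2/r₂ − 1/a_t)] = 1596 m/s.
Δv₂ = v_c2 − v_a = 1473 m/s.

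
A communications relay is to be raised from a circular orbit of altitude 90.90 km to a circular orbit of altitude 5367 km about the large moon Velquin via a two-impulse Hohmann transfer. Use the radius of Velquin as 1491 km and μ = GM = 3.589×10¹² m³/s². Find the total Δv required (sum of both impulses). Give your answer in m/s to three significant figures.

r₁ = 1491 + 90.90 = 1581.9 km = 1.5819×10⁶ m.
r₂ = 1491 + 5367 = 6858.0 km = 6.8580×10⁶ m.
Transfer ellipse a_t = (r₁ + r₂)/2 = 4.220×10⁶ m.
At r₁: circular v_c1 = √(μ/r₁) = 1506 m/s; transfer-periapsis v_p = √[μ(2/r₁ − 1/a_t)] = 1920 m/s.
Δv₁ = v_p − v_c1 = 413.9 m/s.
At r₂: circular v_c2 = √(μ/r₂) = 723.4 m/s; transfer-apoapsis v_a = √[μ(2/r₂ − 1/a_t)] = 442.9 m/s.
Δv₂ = v_c2 − v_a = 280.5 m/s.
Total Δv = Δv₁ + Δv₂ = 694.4 m/s.

Δv_total ≈ 694 m/s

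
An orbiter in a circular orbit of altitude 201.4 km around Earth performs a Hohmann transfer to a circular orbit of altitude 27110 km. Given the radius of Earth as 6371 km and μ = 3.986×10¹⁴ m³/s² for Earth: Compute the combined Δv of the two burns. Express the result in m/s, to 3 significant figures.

r₁ = 6371 + 201.4 = 6572.4 km = 6.5724×10⁶ m.
r₂ = 6371 + 27110 = 33481 km = 3.3481×10⁷ m.
Transfer ellipse a_t = (r₁ + r₂)/2 = 2.003×10⁷ m.
At r₁: circular v_c1 = √(μ/r₁) = 7788 m/s; transfer-perigee v_p = √[μ(2/r₁ − 1/a_t)] = 10070 m/s.
Δv₁ = v_p − v_c1 = 2282 m/s.
At r₂: circular v_c2 = √(μ/r₂) = 3450 m/s; transfer-apogee v_a = √[μ(2/r₂ − 1/a_t)] = 1977 m/s.
Δv₂ = v_c2 − v_a = 1474 m/s.
Total Δv = Δv₁ + Δv₂ = 3755 m/s.

Δv_total ≈ 3760 m/s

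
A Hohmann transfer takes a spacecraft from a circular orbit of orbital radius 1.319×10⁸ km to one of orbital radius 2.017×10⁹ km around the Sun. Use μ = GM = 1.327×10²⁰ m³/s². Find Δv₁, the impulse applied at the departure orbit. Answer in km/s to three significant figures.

r₁ = 1.319×10⁸ km = 1.319×10¹¹ m.
r₂ = 2.017×10⁹ km = 2.017×10¹² m.
Transfer ellipse a_t = (r₁ + r₂)/2 = 1.074×10¹² m.
At r₁: circular v_c1 = √(μ/r₁) = 31720 m/s; transfer-perihelion v_p = √[μ(2/r₁ − 1/a_t)] = 43460 m/s.
Δv₁ = v_p − v_c1 = 11740 m/s.
= 11.74 km/s.

Δv ≈ 11.7 km/s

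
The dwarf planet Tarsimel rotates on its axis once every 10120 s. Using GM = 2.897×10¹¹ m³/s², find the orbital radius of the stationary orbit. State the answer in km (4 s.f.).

A synchronous orbit has period T, so by Kepler's third law a = (μT²/4π²)^(1/3).
μT²/4π² = 2.897×10¹¹ × (1.012×10⁴)² / 39.48 = 7.515×10¹⁷ m³.
a = 9.092×10⁵ m = 909.18 km.

r_sync ≈ 909.2 km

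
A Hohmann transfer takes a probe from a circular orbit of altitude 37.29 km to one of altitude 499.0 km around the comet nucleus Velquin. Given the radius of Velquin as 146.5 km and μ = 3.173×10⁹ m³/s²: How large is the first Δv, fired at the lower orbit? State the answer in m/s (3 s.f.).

r₁ = 146.5 + 37.29 = 183.79 km = 1.8379×10⁵ m.
r₂ = 146.5 + 499.0 = 645.50 km = 6.4550×10⁵ m.
Transfer ellipse a_t = (r₁ + r₂)/2 = 4.146×10⁵ m.
At r₁: circular v_c1 = √(μ/r₁) = 131.4 m/s; transfer-periapsis v_p = √[μ(2/r₁ − 1/a_t)] = 163.9 m/s.
Δv₁ = v_p − v_c1 = 32.55 m/s.

Δv ≈ 32.5 m/s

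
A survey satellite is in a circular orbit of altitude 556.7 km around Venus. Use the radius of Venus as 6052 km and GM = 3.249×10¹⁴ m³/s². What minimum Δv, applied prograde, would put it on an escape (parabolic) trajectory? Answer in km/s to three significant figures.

Δv ≈ 2.90 km/s

r = 6052 + 556.7 = 6608.7 km = 6.6087×10⁶ m.
Circular speed v_c = √(μ/r) = 7012 m/s.
Escape speed v_esc = √(2μ/r) = √2 × v_c = 9916 m/s.
Δv = v_esc − v_c = 2904 m/s = 2.904 km/s.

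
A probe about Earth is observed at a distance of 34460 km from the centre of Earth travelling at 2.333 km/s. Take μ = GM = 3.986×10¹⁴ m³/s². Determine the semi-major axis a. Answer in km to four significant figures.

r = 3.446×10⁷ m.
Specific orbital energy ε = v²/2 − μ/r = (2333)²/2 − 3.986×10¹⁴/3.446×10⁷ = -8.846×10⁶ J/kg.
Since ε = −μ/(2a), a = −μ/(2ε) = 2.253×10⁷ m = 22531 km.

a ≈ 22530 km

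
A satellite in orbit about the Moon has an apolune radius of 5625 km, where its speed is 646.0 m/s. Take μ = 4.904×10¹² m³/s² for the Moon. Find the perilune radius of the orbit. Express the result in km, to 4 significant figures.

perilune radius ≈ 1770 km

r_a = 5.625×10⁶ m.
Specific energy ε = v²/2 − μ/r = -6.632×10⁵ J/kg, so a = −μ/(2ε) = 3.697×10⁶ m.
The apsides satisfy r_p + r_a = 2a, so the perilune radius is 2a − r_a = 1.770×10⁶ m = 1769.9 km.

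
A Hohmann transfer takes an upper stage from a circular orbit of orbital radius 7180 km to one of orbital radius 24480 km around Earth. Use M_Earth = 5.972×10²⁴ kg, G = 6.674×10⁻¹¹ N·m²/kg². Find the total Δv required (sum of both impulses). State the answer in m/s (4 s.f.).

Δv_total ≈ 3132 m/s

μ = GM = 6.674×10⁻¹¹ × 5.972×10²⁴ = 3.986×10¹⁴ m³/s².
r₁ = 7180 km = 7.180×10⁶ m.
r₂ = 24480 km = 2.448×10⁷ m.
Transfer ellipse a_t = (r₁ + r₂)/2 = 1.583×10⁷ m.
At r₁: circular v_c1 = √(μ/r₁) = 7451 m/s; transfer-perigee v_p = √[μ(2/r₁ − 1/a_t)] = 9265 m/s.
Δv₁ = v_p − v_c1 = 1815 m/s.
At r₂: circular v_c2 = √(μ/r₂) = 4035 m/s; transfer-apogee v_a = √[μ(2/r₂ − 1/a_t)] = 2717 m/s.
Δv₂ = v_c2 − v_a = 1318 m/s.
Total Δv = Δv₁ + Δv₂ = 3132 m/s.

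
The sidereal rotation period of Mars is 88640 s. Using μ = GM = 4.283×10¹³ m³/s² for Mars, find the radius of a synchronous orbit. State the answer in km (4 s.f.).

r_sync ≈ 20430 km

A synchronous orbit has period T, so by Kepler's third law a = (μT²/4π²)^(1/3).
μT²/4π² = 4.283×10¹³ × (8.864×10⁴)² / 39.48 = 8.524×10²¹ m³.
a = 2.043×10⁷ m = 20428 km.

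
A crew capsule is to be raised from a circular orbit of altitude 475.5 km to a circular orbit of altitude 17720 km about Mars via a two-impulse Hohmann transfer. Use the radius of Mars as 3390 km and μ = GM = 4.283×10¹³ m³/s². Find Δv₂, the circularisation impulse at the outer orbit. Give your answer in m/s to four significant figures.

Δv ≈ 631.9 m/s

r₁ = 3390 + 475.5 = 3865.5 km = 3.8655×10⁶ m.
r₂ = 3390 + 17720 = 21110 km = 2.1110×10⁷ m.
Transfer ellipse a_t = (r₁ + r₂)/2 = 1.249×10⁷ m.
At r₁: circular v_c1 = √(μ/r₁) = 3329 m/s; transfer-periapsis v_p = √[μ(2/r₁ − 1/a_t)] = 4328 m/s.
At r₂: circular v_c2 = √(μ/r₂) = 1424 m/s; transfer-apoapsis v_a = √[μ(2/r₂ − 1/a_t)] = 792.5 m/s.
Δv₂ = v_c2 − v_a = 631.9 m/s.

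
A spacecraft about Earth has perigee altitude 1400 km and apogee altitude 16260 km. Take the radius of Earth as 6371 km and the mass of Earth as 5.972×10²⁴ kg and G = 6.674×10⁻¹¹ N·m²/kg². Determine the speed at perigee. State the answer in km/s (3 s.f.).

μ = GM = 6.674×10⁻¹¹ × 5.972×10²⁴ = 3.986×10¹⁴ m³/s².
r_p = 6371 + 1400 = 7771.0 km = 7.7710×10⁶ m.
r_a = 6371 + 16260 = 22631 km = 2.2631×10⁷ m.
Semi-major axis a = (r_p + r_a)/2 = 15201 km = 1.520×10⁷ m.
Vis-viva: v² = μ(2/r − 1/a) = 3.986×10¹⁴ × (2.574×10⁻⁷ − 6.579×10⁻⁸) = 7.636×10⁷ m²/s².
v = 8738 m/s = 8.738 km/s.

v ≈ 8.74 km/s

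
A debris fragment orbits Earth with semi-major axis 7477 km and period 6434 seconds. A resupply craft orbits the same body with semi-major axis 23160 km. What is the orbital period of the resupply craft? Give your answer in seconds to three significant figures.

Kepler's third law: T² ∝ a³, so T₂ = T₁ (a₂/a₁)^(3/2).
a₂/a₁ = 3.097, (a₂/a₁)^(3/2) = 5.452.
T₂ = 6434 × 5.452 = 35080 seconds.

T₂ ≈ 35100 seconds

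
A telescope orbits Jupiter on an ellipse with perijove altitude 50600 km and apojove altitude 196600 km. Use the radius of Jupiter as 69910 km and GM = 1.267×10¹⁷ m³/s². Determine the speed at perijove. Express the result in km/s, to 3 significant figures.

v ≈ 38.1 km/s

r_p = 69910 + 50600 = 120510 km = 1.2051×10⁸ m.
r_a = 69910 + 196600 = 266510 km = 2.6651×10⁸ m.
Semi-major axis a = (r_p + r_a)/2 = 1.9351×10⁵ km = 1.935×10⁸ m.
Vis-viva: v² = μ(2/r − 1/a) = 1.267×10¹⁷ × (1.660×10⁻⁸ − 5.168×10⁻⁹) = 1.448×10⁹ m²/s².
v = 38050 m/s = 38.05 km/s.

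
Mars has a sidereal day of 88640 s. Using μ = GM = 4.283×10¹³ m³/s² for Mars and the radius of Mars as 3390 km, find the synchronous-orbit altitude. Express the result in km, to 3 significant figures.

A synchronous orbit has period T, so by Kepler's third law a = (μT²/4π²)^(1/3).
μT²/4π² = 4.283×10¹³ × (8.864×10⁴)² / 39.48 = 8.524×10²¹ m³.
a = 2.043×10⁷ m = 20428 km.
Altitude h = a − R = 20428 − 3390 = 17038 km.

h_sync ≈ 17000 km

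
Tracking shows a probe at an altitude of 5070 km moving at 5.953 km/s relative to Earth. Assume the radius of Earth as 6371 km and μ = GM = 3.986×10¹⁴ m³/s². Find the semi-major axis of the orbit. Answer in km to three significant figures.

a ≈ 11600 km

r = 6371 + 5070 = 11441 km = 1.144×10⁷ m.
Vis-viva rearranged: 1/a = 2/r − v²/μ = 1.748×10⁻⁷ − 8.891×10⁻⁸ = 8.590×10⁻⁸ m⁻¹.
a = 1.164×10⁷ m = 11641 km.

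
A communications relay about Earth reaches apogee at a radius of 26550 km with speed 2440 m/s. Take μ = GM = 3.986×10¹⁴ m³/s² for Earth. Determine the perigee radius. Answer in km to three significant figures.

perigee radius ≈ 6570 km

r_a = 2.655×10⁷ m.
Specific energy ε = v²/2 − μ/r = -1.204×10⁷ J/kg, so a = −μ/(2ε) = 1.656×10⁷ m.
The apsides satisfy r_p + r_a = 2a, so the perigee radius is 2a − r_a = 6.566×10⁶ m = 6566.3 km.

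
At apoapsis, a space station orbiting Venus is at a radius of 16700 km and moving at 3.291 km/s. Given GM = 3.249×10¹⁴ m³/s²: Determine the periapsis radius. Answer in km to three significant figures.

periapsis radius ≈ 6440 km

r_a = 1.670×10⁷ m.
Specific energy ε = v²/2 − μ/r = -1.404×10⁷ J/kg, so a = −μ/(2ε) = 1.157×10⁷ m.
The apsides satisfy r_p + r_a = 2a, so the periapsis radius is 2a − r_a = 6.441×10⁶ m = 6441.4 km.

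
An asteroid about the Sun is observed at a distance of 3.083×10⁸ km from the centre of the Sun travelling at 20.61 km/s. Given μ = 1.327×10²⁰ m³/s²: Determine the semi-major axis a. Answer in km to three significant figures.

r = 3.083×10¹¹ m.
Specific orbital energy ε = v²/2 − μ/r = (20610)²/2 − 1.327×10²⁰/3.083×10¹¹ = -2.180×10⁸ J/kg.
Since ε = −μ/(2a), a = −μ/(2ε) = 3.043×10¹¹ m = 3.0430×10⁸ km.

a ≈ 3.04×10⁸ km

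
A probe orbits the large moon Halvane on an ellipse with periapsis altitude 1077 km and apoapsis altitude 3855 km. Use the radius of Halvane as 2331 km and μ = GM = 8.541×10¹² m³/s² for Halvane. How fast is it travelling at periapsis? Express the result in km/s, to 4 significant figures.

v ≈ 1.798 km/s

r_p = 2331 + 1077 = 3408.0 km = 3.4080×10⁶ m.
r_a = 2331 + 3855 = 6186.0 km = 6.1860×10⁶ m.
Semi-major axis a = (r_p + r_a)/2 = 4797.0 km = 4.797×10⁶ m.
Vis-viva: v² = μ(2/r − 1/a) = 8.541×10¹² × (5.869×10⁻⁷ − 2.085×10⁻⁷) = 3.232×10⁶ m²/s².
v = 1798 m/s = 1.798 km/s.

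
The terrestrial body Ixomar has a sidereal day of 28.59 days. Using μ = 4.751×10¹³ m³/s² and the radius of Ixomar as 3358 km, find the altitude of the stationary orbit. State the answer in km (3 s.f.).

h_sync ≈ 1.91×10⁵ km

T = 28.59 days = 2.470×10⁶ s.
A synchronous orbit has period T, so by Kepler's third law a = (μT²/4π²)^(1/3).
μT²/4π² = 4.751×10¹³ × (2.470×10⁶)² / 39.48 = 7.343×10²⁴ m³.
a = 1.944×10⁸ m = 1.9437×10⁵ km.
Altitude h = a − R = 1.9437×10⁵ − 3358 = 1.9101×10⁵ km.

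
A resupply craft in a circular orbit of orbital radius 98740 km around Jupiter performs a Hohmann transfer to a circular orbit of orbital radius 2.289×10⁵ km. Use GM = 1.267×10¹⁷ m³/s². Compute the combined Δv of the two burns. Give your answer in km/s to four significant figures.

r₁ = 98740 km = 9.874×10⁷ m.
r₂ = 2.289×10⁵ km = 2.289×10⁸ m.
Transfer ellipse a_t = (r₁ + r₂)/2 = 1.638×10⁸ m.
At r₁: circular v_c1 = √(μ/r₁) = 35820 m/s; transfer-perijove v_p = √[μ(2/r₁ − 1/a_t)] = 42340 m/s.
Δv₁ = v_p − v_c1 = 6522 m/s.
At r₂: circular v_c2 = √(μ/r₂) = 23530 m/s; transfer-apojove v_a = √[μ(2/r₂ − 1/a_t)] = 18270 m/s.
Δv₂ = v_c2 − v_a = 5262 m/s.
Total Δv = Δv₁ + Δv₂ = 11780 m/s = 11.78 km/s.

Δv_total ≈ 11.78 km/s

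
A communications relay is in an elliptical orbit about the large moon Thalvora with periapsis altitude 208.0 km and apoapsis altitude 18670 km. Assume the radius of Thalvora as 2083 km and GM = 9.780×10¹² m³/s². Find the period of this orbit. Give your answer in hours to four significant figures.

T ≈ 21.83 hours

r_p = 2083 + 208.0 = 2291.0 km = 2.2910×10⁶ m.
r_a = 2083 + 18670 = 20753 km = 2.0753×10⁷ m.
Semi-major axis a = (r_p + r_a)/2 = (2291.0 + 20753)/2 = 11522 km = 1.152×10⁷ m.
By Kepler's third law T = 2π√(a³/μ) = 2π × 1.251×10⁴ = 7.858×10⁴ s.
= 21.83 hours.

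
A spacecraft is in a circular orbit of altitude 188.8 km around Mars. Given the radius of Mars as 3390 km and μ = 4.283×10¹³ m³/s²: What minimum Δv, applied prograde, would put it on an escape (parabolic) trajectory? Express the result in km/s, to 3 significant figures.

r = 3390 + 188.8 = 3578.8 km = 3.5788×10⁶ m.
Circular speed v_c = √(μ/r) = 3459 m/s.
Escape speed v_esc = √(2μ/r) = √2 × v_c = 4892 m/s.
Δv = v_esc − v_c = 1433 m/s = 1.433 km/s.

Δv ≈ 1.43 km/s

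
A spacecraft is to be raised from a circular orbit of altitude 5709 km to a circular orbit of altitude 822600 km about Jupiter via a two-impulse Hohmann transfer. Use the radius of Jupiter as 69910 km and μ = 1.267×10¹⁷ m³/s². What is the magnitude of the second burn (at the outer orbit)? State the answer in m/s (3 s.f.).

Δv ≈ 7210 m/s

r₁ = 69910 + 5709 = 75619 km = 7.5619×10⁷ m.
r₂ = 69910 + 822600 = 892510 km = 8.9251×10⁸ m.
Transfer ellipse a_t = (r₁ + r₂)/2 = 4.841×10⁸ m.
At r₁: circular v_c1 = √(μ/r₁) = 40930 m/s; transfer-perijove v_p = √[μ(2/r₁ − 1/a_t)] = 55580 m/s.
At r₂: circular v_c2 = √(μ/r₂) = 11910 m/s; transfer-apojove v_a = √[μ(2/r₂ − 1/a_t)] = 4709 m/s.
Δv₂ = v_c2 − v_a = 7205 m/s.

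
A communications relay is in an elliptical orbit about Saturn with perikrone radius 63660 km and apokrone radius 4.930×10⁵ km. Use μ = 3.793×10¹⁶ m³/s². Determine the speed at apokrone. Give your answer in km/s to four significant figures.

v ≈ 4.195 km/s

Semi-major axis a = (r_p + r_a)/2 = 2.7833×10⁵ km = 2.783×10⁸ m.
Vis-viva: v² = μ(2/r − 1/a) = 3.793×10¹⁶ × (4.057×10⁻⁹ − 3.593×10⁻⁹) = 1.760×10⁷ m²/s².
v = 4195 m/s = 4.195 km/s.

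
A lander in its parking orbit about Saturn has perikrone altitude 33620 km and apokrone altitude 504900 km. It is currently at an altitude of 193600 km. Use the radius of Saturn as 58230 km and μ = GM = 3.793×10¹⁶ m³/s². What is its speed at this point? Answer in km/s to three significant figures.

r_p = 58230 + 33620 = 91850 km = 9.1850×10⁷ m.
r_a = 58230 + 504900 = 563130 km = 5.6313×10⁸ m.
r = 58230 + 193600 = 2.5183×10⁵ km = 2.518×10⁸ m.
Semi-major axis a = (r_p + r_a)/2 = 3.2749×10⁵ km = 3.275×10⁸ m.
Vis-viva: v² = μ(2/r − 1/a) = 3.793×10¹⁶ × (7.942×10⁻⁹ − 3.054×10⁻⁹) = 1.854×10⁸ m²/s².
v = 13620 m/s = 13.62 km/s.

v ≈ 13.6 km/s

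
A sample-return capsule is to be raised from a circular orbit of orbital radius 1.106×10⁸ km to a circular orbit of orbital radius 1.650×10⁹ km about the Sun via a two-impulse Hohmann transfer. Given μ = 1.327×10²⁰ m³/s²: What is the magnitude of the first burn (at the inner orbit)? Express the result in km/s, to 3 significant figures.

Δv ≈ 12.8 km/s

r₁ = 1.106×10⁸ km = 1.106×10¹¹ m.
r₂ = 1.650×10⁹ km = 1.650×10¹² m.
Transfer ellipse a_t = (r₁ + r₂)/2 = 8.803×10¹¹ m.
At r₁: circular v_c1 = √(μ/r₁) = 34640 m/s; transfer-perihelion v_p = √[μ(2/r₁ − 1/a_t)] = 47420 m/s.
Δv₁ = v_p − v_c1 = 12780 m/s.
= 12.78 km/s.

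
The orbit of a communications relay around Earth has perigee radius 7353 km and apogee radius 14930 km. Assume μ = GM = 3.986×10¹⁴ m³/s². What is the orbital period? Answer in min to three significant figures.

Semi-major axis a = (r_p + r_a)/2 = (7353.0 + 14930)/2 = 11142 km = 1.114×10⁷ m.
By Kepler's third law T = 2π√(a³/μ) = 2π × 1.863×10³ = 1.170×10⁴ s.
= 195.1 min.

T ≈ 195 min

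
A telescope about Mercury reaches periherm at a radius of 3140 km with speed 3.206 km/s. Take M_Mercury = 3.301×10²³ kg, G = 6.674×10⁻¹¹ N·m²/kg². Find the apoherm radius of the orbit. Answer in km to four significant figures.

apoherm radius ≈ 8597 km

μ = GM = 6.674×10⁻¹¹ × 3.301×10²³ = 2.203×10¹³ m³/s².
r_p = 3.140×10⁶ m.
Specific energy ε = v²/2 − μ/r = -1.877×10⁶ J/kg, so a = −μ/(2ε) = 5.869×10⁶ m.
The apsides satisfy r_p + r_a = 2a, so the apoherm radius is 2a − r_p = 8.597×10⁶ m = 8597.4 km.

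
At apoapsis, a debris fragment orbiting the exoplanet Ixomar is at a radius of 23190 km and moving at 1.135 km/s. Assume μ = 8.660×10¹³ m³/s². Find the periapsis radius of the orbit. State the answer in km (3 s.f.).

periapsis radius ≈ 4830 km

r_a = 2.319×10⁷ m.
Specific energy ε = v²/2 − μ/r = -3.090×10⁶ J/kg, so a = −μ/(2ε) = 1.401×10⁷ m.
The apsides satisfy r_p + r_a = 2a, so the periapsis radius is 2a − r_a = 4.834×10⁶ m = 4833.6 km.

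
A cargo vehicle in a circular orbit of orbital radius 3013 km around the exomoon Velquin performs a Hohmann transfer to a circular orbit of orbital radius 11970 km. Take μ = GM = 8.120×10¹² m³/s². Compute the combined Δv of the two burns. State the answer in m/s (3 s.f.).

r₁ = 3013 km = 3.013×10⁶ m.
r₂ = 11970 km = 1.197×10⁷ m.
Transfer ellipse a_t = (r₁ + r₂)/2 = 7.492×10⁶ m.
At r₁: circular v_c1 = √(μ/r₁) = 1642 m/s; transfer-periapsis v_p = √[μ(2/r₁ − 1/a_t)] = 2075 m/s.
Δv₁ = v_p − v_c1 = 433.5 m/s.
At r₂: circular v_c2 = √(μ/r₂) = 823.6 m/s; transfer-apoapsis v_a = √[μ(2/r₂ − 1/a_t)] = 522.3 m/s.
Δv₂ = v_c2 − v_a = 301.3 m/s.
Total Δv = Δv₁ + Δv₂ = 734.8 m/s.

Δv_total ≈ 735 m/s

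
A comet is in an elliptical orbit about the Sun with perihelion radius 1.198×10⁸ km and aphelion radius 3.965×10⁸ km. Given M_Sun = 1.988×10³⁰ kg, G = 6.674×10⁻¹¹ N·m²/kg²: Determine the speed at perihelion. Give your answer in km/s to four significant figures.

v ≈ 41.24 km/s

μ = GM = 6.674×10⁻¹¹ × 1.988×10³⁰ = 1.327×10²⁰ m³/s².
Semi-major axis a = (r_p + r_a)/2 = 2.5815×10⁸ km = 2.582×10¹¹ m.
Vis-viva: v² = μ(2/r − 1/a) = 1.327×10²⁰ × (1.669×10⁻¹¹ − 3.874×10⁻¹²) = 1.701×10⁹ m²/s².
v = 41240 m/s = 41.24 km/s.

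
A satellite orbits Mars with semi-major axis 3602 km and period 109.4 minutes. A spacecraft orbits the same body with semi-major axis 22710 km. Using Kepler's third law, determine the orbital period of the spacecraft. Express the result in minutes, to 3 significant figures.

T₂ ≈ 1730 minutes

Kepler's third law: T² ∝ a³, so T₂ = T₁ (a₂/a₁)^(3/2).
a₂/a₁ = 6.305, (a₂/a₁)^(3/2) = 15.83.
T₂ = 109.4 × 15.83 = 1732 minutes.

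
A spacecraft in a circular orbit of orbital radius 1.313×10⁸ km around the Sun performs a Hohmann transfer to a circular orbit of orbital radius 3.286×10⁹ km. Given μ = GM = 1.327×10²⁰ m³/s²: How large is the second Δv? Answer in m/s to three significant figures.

Δv ≈ 4590 m/s

r₁ = 1.313×10⁸ km = 1.313×10¹¹ m.
r₂ = 3.286×10⁹ km = 3.286×10¹² m.
Transfer ellipse a_t = (r₁ + r₂)/2 = 1.709×10¹² m.
At r₁: circular v_c1 = √(μ/r₁) = 31790 m/s; transfer-perihelion v_p = √[μ(2/r₁ − 1/a_t)] = 44090 m/s.
At r₂: circular v_c2 = √(μ/r₂) = 6355 m/s; transfer-aphelion v_a = √[μ(2/r₂ − 1/a_t)] = 1762 m/s.
Δv₂ = v_c2 − v_a = 4593 m/s.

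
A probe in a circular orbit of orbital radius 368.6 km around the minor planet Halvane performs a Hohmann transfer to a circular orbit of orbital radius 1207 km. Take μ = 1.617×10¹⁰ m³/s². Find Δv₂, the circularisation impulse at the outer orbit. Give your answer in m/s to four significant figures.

r₁ = 368.6 km = 3.686×10⁵ m.
r₂ = 1207 km = 1.207×10⁶ m.
Transfer ellipse a_t = (r₁ + r₂)/2 = 7.878×10⁵ m.
At r₁: circular v_c1 = √(μ/r₁) = 209.4 m/s; transfer-periapsis v_p = √[μ(2/r₁ − 1/a_t)] = 259.3 m/s.
At r₂: circular v_c2 = √(μ/r₂) = 115.7 m/s; transfer-apoapsis v_a = √[μ(2/r₂ − 1/a_t)] = 79.17 m/s.
Δv₂ = v_c2 − v_a = 36.57 m/s.

Δv ≈ 36.57 m/s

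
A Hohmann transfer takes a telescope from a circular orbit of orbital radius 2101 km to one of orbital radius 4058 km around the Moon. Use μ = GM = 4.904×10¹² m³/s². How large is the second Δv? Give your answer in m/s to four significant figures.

Δv ≈ 191.3 m/s

r₁ = 2101 km = 2.101×10⁶ m.
r₂ = 4058 km = 4.058×10⁶ m.
Transfer ellipse a_t = (r₁ + r₂)/2 = 3.080×10⁶ m.
At r₁: circular v_c1 = √(μ/r₁) = 1528 m/s; transfer-perilune v_p = √[μ(2/r₁ − 1/a_t)] = 1754 m/s.
At r₂: circular v_c2 = √(μ/r₂) = 1099 m/s; transfer-apolune v_a = √[μ(2/r₂ − 1/a_t)] = 908.0 m/s.
Δv₂ = v_c2 − v_a = 191.3 m/s.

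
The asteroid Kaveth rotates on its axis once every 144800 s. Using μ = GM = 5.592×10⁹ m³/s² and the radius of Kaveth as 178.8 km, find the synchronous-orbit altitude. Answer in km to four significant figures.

A synchronous orbit has period T, so by Kepler's third law a = (μT²/4π²)^(1/3).
μT²/4π² = 5.592×10⁹ × (1.448×10⁵)² / 39.48 = 2.970×10¹⁸ m³.
a = 1.437×10⁶ m = 1437.4 km.
Altitude h = a − R = 1437.4 − 178.8 = 1258.6 km.

h_sync ≈ 1259 km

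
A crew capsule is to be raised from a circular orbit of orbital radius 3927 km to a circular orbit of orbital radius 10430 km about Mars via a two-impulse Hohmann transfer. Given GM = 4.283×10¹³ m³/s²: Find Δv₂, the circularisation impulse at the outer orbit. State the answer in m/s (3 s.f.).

Δv ≈ 528 m/s

r₁ = 3927 km = 3.927×10⁶ m.
r₂ = 10430 km = 1.043×10⁷ m.
Transfer ellipse a_t = (r₁ + r₂)/2 = 7.178×10⁶ m.
At r₁: circular v_c1 = √(μ/r₁) = 3303 m/s; transfer-periapsis v_p = √[μ(2/r₁ − 1/a_t)] = 3981 m/s.
At r₂: circular v_c2 = √(μ/r₂) = 2026 m/s; transfer-apoapsis v_a = √[μ(2/r₂ − 1/a_t)] = 1499 m/s.
Δv₂ = v_c2 − v_a = 527.6 m/s.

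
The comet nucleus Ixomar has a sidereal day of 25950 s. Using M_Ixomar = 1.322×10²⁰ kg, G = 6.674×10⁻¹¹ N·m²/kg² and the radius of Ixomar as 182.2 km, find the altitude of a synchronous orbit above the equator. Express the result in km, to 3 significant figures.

h_sync ≈ 350 km

μ = GM = 6.674×10⁻¹¹ × 1.322×10²⁰ = 8.823×10⁹ m³/s².
A synchronous orbit has period T, so by Kepler's third law a = (μT²/4π²)^(1/3).
μT²/4π² = 8.823×10⁹ × (2.595×10⁴)² / 39.48 = 1.505×10¹⁷ m³.
a = 5.319×10⁵ m = 531.92 km.
Altitude h = a − R = 531.92 − 182.2 = 349.72 km.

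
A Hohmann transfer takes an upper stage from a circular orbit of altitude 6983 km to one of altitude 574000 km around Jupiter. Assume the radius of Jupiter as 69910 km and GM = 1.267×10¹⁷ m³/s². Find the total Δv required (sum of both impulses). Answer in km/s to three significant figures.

r₁ = 69910 + 6983 = 76893 km = 7.6893×10⁷ m.
r₂ = 69910 + 574000 = 643910 km = 6.4391×10⁸ m.
Transfer ellipse a_t = (r₁ + r₂)/2 = 3.604×10⁸ m.
At r₁: circular v_c1 = √(μ/r₁) = 40590 m/s; transfer-perijove v_p = √[μ(2/r₁ − 1/a_t)] = 54260 m/s.
Δv₁ = v_p − v_c1 = 13670 m/s.
At r₂: circular v_c2 = √(μ/r₂) = 14030 m/s; transfer-apojove v_a = √[μ(2/r₂ − 1/a_t)] = 6479 m/s.
Δv₂ = v_c2 − v_a = 7548 m/s.
Total Δv = Δv₁ + Δv₂ = 21210 m/s = 21.21 km/s.

Δv_total ≈ 21.2 km/s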